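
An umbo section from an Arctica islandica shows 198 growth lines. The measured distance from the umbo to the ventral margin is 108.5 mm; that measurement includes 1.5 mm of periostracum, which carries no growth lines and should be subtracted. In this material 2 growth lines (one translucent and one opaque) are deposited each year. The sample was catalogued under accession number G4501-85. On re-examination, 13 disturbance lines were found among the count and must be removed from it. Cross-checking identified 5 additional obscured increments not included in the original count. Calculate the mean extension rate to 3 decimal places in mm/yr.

1.126 mm/yr

Correcting the raw count gives 198 − 13 + 5 = 190 true growth lines.
With 2 growth lines per year, 190 / 2 = 95 years.
Removing the 1.5 mm offcut leaves 108.5 − 1.5 = 107.0 mm.
Mean rate = 107.0 mm / 95 years ≈ 1.126 mm/yr.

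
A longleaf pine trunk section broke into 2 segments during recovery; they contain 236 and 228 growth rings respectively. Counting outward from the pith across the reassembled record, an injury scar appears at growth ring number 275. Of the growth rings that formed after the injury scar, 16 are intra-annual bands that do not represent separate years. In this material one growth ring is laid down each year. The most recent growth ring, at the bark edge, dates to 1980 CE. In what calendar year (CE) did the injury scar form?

Total growth rings = 236 + 228 = 464.
464 − 275 = 189 growth rings lie beyond the injury scar toward the bark edge.
Removing the 16 false growth rings leaves 189 − 16 = 173 true growth rings beyond the injury scar.
Counting back 173 years from 1980 CE places the injury scar in 1980 − 173 = 1807 CE.

1807 CE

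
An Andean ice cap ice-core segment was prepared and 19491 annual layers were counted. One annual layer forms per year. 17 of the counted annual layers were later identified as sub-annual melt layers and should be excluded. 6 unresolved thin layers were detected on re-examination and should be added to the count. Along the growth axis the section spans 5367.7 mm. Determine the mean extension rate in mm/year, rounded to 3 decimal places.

0.276 mm/year

True annual layer count = 19491 − 17 + 6 = 19480.
5367.7 mm over 19480 years gives 5367.7 / 19480 ≈ 0.276 mm/year.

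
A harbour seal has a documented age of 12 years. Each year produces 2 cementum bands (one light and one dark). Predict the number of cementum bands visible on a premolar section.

24 cementum bands

With 2 cementum bands per year, 12 years would produce 12 × 2 = 24 cementum bands.
So 24 cementum bands should be present.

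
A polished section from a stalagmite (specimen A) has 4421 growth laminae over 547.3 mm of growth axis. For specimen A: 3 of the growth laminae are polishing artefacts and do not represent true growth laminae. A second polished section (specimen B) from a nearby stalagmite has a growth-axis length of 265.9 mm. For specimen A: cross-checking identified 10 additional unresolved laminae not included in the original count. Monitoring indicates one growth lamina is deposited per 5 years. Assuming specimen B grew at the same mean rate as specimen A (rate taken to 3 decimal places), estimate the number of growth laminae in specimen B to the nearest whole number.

2127 growth laminae

Specimen A: adjusted count: 4421 − 3 + 10 = 4428 growth laminae.
Specimen A: at 5 years per growth lamina, 4428 × 5 = 22140 years.
A: 547.3 mm over 22140 years gives 547.3 / 22140 ≈ 0.025 mm/year.
Specimen B: 265.9 mm / 0.025 mm per year = 10636.00 years; at 5 years per growth lamina that is 10636.00 / 5 ≈ 2127 growth laminae.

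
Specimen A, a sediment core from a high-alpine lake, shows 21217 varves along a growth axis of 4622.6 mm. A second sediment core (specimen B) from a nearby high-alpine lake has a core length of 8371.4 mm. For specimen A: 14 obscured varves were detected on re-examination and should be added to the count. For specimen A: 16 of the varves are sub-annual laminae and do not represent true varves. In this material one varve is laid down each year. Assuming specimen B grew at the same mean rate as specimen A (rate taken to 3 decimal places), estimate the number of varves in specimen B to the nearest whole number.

38401 varves

Specimen A: adjusted count: 21217 − 16 + 14 = 21215 varves.
A: Extension rate ≈ 4622.6 / 21215 = 0.218 mm per year.
B spans 8371.4 / 0.218 = 38400.92 years ≈ 38401 varves.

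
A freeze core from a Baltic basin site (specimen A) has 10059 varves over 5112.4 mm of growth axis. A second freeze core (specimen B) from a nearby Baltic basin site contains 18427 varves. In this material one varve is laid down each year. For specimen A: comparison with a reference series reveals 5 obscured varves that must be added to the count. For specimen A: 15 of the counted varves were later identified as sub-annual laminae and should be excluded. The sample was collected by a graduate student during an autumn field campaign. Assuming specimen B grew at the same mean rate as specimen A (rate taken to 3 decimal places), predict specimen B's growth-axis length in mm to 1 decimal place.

9379.3 mm

Specimen A: after corrections the count is 10059 − 15 + 5 = 10049 varves.
A: 5112.4 mm over 10049 years gives 5112.4 / 10049 ≈ 0.509 mm/yr.
B's length ≈ 0.509 × 18427 = 9379.3 mm.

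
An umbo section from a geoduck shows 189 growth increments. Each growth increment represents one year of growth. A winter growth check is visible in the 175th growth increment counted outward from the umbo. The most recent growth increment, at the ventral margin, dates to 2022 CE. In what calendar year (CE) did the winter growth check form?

Between growth increment 175 and the ventral margin there are 189 − 175 = 14 growth increments.
Counting back 14 years from 2022 CE places the winter growth check in 2022 − 14 = 2008 CE.

2008 CE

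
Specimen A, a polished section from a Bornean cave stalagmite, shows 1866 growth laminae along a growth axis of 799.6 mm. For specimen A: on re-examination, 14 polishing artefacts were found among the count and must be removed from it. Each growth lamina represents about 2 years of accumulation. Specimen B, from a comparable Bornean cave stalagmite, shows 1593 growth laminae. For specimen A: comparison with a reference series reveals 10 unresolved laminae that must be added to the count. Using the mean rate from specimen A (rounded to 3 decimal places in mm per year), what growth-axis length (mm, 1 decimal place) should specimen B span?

Specimen A: true growth lamina count = 1866 − 14 + 10 = 1862.
Specimen A: at 2 years per growth lamina, 1862 × 2 = 3724 years.
A: Mean rate = 799.6 mm / 3724 years ≈ 0.215 mm/yr.
Specimen B: multiplying by 2 years per growth lamina: 1593 × 2 = 3186 years. B's length ≈ 0.215 × 3186 = 685.0 mm.

685.0 mm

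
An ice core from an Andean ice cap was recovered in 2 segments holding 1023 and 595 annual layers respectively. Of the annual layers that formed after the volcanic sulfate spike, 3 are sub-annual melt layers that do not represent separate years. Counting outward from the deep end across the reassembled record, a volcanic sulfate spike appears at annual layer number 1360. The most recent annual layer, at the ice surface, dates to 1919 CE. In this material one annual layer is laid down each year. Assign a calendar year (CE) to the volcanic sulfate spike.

Total annual layers = 1023 + 595 = 1618.
Between annual layer 1360 and the ice surface there are 1618 − 1360 = 258 annual layers.
Removing the 3 false annual layers leaves 258 − 3 = 255 true annual layers beyond the volcanic sulfate spike.
1919 − 255 = 1664 CE.

1664 CE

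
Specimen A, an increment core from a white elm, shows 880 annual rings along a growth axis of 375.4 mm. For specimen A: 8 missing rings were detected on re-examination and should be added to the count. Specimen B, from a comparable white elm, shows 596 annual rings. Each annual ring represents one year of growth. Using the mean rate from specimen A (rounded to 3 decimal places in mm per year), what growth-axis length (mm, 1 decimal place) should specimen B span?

Specimen A: adjusted count: 880 + 8 = 888 annual rings.
A: 375.4 mm over 888 years gives 375.4 / 888 ≈ 0.423 mm per year.
B's length ≈ 0.423 × 596 = 252.1 mm.

252.1 mm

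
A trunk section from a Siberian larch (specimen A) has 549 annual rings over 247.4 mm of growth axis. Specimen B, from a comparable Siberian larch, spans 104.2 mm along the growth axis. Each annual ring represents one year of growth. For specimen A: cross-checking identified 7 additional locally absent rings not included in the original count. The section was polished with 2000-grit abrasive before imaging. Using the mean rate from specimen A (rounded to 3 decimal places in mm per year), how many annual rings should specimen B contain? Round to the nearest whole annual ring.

Specimen A: adjusted count: 549 + 7 = 556 annual rings.
A: 247.4 mm over 556 years gives 247.4 / 556 ≈ 0.445 mm/year.
B spans 104.2 / 0.445 = 234.16 years ≈ 234 annual rings.

234 annual rings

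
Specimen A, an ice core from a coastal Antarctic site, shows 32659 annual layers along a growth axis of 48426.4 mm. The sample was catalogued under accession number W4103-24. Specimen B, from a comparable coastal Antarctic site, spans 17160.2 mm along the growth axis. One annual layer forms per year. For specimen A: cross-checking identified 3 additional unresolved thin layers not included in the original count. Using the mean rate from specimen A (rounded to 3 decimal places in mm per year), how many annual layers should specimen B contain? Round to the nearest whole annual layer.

11571 annual layers

Specimen A: adjusted count: 32659 + 3 = 32662 annual layers.
A: Mean rate = 48426.4 mm / 32662 years ≈ 1.483 mm/yr.
Specimen B: 17160.2 mm / 1.483 mm per year = 11571.27 years ≈ 11571 annual layers.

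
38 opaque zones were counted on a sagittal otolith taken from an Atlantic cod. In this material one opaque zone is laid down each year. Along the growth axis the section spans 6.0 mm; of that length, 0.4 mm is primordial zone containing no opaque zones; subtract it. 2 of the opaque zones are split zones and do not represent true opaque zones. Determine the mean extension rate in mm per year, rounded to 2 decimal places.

Correcting the raw count gives 38 − 2 = 36 true opaque zones.
The growth record spans 6.0 − 0.4 = 5.6 mm.
Extension rate ≈ 5.6 / 36 = 0.16 mm per year.

0.16 mm per year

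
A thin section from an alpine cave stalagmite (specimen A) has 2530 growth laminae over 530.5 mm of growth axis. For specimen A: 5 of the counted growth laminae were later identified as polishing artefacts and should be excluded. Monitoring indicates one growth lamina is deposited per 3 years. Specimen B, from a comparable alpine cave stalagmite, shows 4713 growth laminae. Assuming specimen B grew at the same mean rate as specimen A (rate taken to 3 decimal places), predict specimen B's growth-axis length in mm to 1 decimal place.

Specimen A: correcting the raw count gives 2530 − 5 = 2525 true growth laminae.
Specimen A: at 3 years per growth lamina, 2525 × 3 = 7575 years.
A: Extension rate ≈ 530.5 / 7575 = 0.070 mm per year.
Specimen B: at 3 years per growth lamina, 4713 × 3 = 14139 years. Length of B = 0.070 × 14139 = 989.7 mm.

989.7 mm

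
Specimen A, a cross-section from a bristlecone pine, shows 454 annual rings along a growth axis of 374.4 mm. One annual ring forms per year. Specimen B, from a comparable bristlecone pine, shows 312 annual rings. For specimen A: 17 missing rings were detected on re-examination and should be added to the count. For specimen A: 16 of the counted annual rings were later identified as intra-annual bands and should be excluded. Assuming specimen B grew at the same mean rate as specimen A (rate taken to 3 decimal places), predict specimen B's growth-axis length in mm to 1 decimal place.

256.8 mm

Specimen A: true annual ring count = 454 − 16 + 17 = 455.
A: Mean rate = 374.4 mm / 455 years ≈ 0.823 mm/year.
For B, 0.823 mm/year × 312 years = 256.8 mm.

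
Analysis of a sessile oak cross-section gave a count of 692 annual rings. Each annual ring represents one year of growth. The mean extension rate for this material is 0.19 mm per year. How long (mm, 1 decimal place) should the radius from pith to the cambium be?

131.5 mm

The record spans 692 years at 0.19 mm per year.
Predicted length = 0.19 mm/year × 692 years = 131.5 mm.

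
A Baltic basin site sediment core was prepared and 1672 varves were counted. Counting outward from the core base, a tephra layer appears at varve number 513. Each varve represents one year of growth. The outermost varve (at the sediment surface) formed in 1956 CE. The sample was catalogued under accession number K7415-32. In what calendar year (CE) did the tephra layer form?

797 CE

1672 − 513 = 1159 varves lie beyond the tephra layer toward the sediment surface.
Counting back 1159 years from 1956 CE places the tephra layer in 1956 − 1159 = 797 CE.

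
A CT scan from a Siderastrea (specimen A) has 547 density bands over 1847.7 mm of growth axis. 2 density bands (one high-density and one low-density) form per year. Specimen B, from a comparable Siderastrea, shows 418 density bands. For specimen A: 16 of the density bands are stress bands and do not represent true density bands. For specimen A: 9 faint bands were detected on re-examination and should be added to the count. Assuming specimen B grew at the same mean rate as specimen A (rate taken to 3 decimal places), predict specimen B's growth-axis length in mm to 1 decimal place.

Specimen A: correcting the raw count gives 547 − 16 + 9 = 540 true density bands.
Specimen A: dividing by 2 density bands per year: 540 / 2 = 270 years.
A: Mean rate = 1847.7 mm / 270 years ≈ 6.843 mm/year.
Specimen B: dividing by 2 density bands per year: 418 / 2 = 209 years. Length of B = 6.843 × 209 = 1430.2 mm.

1430.2 mm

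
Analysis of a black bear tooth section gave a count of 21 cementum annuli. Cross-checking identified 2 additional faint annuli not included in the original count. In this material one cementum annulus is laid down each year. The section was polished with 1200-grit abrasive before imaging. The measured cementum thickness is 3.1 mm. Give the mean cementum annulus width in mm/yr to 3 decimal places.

0.135 mm/yr

Correcting the raw count gives 21 + 2 = 23 true cementum annuli.
3.1 mm over 23 years gives 3.1 / 23 ≈ 0.135 mm/yr.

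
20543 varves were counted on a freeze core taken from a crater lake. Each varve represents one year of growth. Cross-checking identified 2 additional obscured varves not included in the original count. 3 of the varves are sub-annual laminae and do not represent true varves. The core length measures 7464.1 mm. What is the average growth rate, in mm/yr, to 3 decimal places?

After corrections the count is 20543 − 3 + 2 = 20542 varves.
Extension rate ≈ 7464.1 / 20542 = 0.363 mm/yr.

0.363 mm/yr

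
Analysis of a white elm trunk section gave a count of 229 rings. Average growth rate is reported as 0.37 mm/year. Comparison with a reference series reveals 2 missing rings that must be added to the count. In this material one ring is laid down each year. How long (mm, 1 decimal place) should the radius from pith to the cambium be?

After corrections the count is 229 + 2 = 231 rings.
231 years at 0.37 mm/year gives 0.37 × 231 = 85.5 mm.

85.5 mm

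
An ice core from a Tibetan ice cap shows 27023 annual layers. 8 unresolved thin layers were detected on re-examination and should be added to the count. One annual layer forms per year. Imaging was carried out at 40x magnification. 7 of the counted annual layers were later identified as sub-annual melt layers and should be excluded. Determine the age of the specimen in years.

27024 years

Adjusted count: 27023 − 7 + 8 = 27024 annual layers.
One annual layer per year makes the duration 27024 years.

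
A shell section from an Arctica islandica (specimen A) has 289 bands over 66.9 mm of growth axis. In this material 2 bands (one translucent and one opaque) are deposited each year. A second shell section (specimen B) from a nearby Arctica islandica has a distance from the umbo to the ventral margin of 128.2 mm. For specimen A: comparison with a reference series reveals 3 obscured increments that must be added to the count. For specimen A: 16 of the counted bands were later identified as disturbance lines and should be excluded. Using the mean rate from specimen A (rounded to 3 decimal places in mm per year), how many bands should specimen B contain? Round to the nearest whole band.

Specimen A: adjusted count: 289 − 16 + 3 = 276 bands.
Specimen A: with 2 bands per year, 276 / 2 = 138 years.
A: 66.9 mm over 138 years gives 66.9 / 138 ≈ 0.485 mm/yr.
For B, 128.2 / 0.485 = 264.33 years; at 2 bands per year that is 264.33 × 2 ≈ 529 bands.

529 bands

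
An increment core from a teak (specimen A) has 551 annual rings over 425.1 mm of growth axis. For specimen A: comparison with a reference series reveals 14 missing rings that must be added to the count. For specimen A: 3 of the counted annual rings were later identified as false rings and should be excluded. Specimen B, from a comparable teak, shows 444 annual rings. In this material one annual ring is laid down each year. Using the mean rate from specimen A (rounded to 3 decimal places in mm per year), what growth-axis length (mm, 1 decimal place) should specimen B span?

335.7 mm

Specimen A: adjusted count: 551 − 3 + 14 = 562 annual rings.
A: 425.1 mm over 562 years gives 425.1 / 562 ≈ 0.756 mm/year.
Length of B = 0.756 × 444 = 335.7 mm.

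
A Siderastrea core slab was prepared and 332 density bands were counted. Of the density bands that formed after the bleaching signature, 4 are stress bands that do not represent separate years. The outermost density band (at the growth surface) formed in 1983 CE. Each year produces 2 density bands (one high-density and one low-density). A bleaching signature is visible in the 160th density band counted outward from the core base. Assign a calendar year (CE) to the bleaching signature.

1899 CE

332 − 160 = 172 density bands lie beyond the bleaching signature toward the growth surface.
172 − 4 false = 168 true density bands after the bleaching signature.
With 2 density bands per year, 168 / 2 = 84 years.
1983 − 84 = 1899 CE.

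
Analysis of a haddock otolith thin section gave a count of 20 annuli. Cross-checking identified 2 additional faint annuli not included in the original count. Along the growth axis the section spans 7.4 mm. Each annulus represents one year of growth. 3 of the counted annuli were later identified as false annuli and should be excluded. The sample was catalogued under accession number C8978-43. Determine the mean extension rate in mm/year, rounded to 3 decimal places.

Adjusted count: 20 − 3 + 2 = 19 annuli.
7.4 mm over 19 years gives 7.4 / 19 ≈ 0.389 mm/year.

0.389 mm/year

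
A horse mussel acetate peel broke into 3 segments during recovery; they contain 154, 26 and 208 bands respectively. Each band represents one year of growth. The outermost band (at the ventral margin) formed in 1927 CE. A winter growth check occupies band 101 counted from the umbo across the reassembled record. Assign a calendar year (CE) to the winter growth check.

1640 CE

Total bands = 154 + 26 + 208 = 388.
The winter growth check sits at band 101 from the umbo, so 388 − 101 = 287 bands formed after it.
1927 − 287 = 1640 CE.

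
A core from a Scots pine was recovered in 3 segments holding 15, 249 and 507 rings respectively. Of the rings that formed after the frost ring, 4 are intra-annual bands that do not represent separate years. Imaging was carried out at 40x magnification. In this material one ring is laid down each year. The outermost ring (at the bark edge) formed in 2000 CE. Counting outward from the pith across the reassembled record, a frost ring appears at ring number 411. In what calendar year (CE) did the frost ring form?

Total rings = 15 + 249 + 507 = 771.
Between ring 411 and the bark edge there are 771 − 411 = 360 rings.
Excluding 4 false rings: 360 − 4 = 356.
2000 − 356 = 1644 CE.

1644 CE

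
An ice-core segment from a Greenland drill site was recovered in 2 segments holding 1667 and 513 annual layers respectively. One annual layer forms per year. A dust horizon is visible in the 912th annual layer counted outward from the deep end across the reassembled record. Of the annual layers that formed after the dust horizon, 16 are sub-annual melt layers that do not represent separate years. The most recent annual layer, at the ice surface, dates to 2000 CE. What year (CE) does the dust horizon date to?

748 CE

Total annual layers = 1667 + 513 = 2180.
2180 − 912 = 1268 annual layers lie beyond the dust horizon toward the ice surface.
Excluding 16 false annual layers: 1268 − 16 = 1252.
2000 − 1252 = 748 CE.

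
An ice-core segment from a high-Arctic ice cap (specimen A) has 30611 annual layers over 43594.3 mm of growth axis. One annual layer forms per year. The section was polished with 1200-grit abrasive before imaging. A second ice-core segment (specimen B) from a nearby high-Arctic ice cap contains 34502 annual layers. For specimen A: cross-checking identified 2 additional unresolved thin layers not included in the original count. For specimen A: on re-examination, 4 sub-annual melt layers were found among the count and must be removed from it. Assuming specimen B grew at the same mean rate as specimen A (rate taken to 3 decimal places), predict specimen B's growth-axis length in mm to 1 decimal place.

49130.8 mm

Specimen A: after corrections the count is 30611 − 4 + 2 = 30609 annual layers.
A: Mean rate = 43594.3 mm / 30609 years ≈ 1.424 mm/year.
B's length ≈ 1.424 × 34502 = 49130.8 mm.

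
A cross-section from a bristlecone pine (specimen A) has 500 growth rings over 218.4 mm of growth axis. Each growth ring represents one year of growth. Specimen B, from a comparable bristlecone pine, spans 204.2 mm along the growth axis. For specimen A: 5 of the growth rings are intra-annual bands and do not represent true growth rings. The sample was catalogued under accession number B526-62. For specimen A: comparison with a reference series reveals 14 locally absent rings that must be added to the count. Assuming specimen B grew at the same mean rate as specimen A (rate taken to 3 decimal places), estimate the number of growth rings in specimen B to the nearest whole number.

476 growth rings

Specimen A: true growth ring count = 500 − 5 + 14 = 509.
A: Extension rate ≈ 218.4 / 509 = 0.429 mm/yr.
For B, 204.2 / 0.429 = 475.99 years ≈ 476 growth rings.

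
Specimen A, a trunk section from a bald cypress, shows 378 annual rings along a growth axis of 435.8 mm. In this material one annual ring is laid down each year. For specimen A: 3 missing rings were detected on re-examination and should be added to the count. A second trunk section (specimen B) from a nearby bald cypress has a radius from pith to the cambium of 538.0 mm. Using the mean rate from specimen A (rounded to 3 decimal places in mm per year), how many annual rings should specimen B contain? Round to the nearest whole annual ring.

470 annual rings

Specimen A: true annual ring count = 378 + 3 = 381.
A: Extension rate ≈ 435.8 / 381 = 1.144 mm per year.
Specimen B: 538.0 mm / 1.144 mm per year = 470.28 years ≈ 470 annual rings.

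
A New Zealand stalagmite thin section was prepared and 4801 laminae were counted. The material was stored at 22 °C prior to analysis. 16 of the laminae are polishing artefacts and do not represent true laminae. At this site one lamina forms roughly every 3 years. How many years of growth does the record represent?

14355 years

Correcting the raw count gives 4801 − 16 = 4785 true laminae.
Multiplying by 3 years per lamina: 4785 × 3 = 14355 years.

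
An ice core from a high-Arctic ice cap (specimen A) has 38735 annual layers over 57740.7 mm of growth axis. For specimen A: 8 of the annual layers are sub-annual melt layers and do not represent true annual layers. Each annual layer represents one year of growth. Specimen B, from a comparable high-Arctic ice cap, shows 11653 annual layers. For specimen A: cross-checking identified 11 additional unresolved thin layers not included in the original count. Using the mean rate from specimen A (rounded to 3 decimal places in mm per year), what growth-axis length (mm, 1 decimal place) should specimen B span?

Specimen A: adjusted count: 38735 − 8 + 11 = 38738 annual layers.
A: Extension rate ≈ 57740.7 / 38738 = 1.491 mm per year.
Length of B = 1.491 × 11653 = 17374.6 mm.

17374.6 mm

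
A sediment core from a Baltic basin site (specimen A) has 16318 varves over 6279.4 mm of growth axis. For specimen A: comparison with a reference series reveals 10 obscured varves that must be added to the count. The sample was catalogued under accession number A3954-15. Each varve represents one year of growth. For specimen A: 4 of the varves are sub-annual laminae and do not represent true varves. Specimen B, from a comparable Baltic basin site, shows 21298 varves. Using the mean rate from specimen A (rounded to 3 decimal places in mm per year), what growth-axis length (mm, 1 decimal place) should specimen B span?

Specimen A: after corrections the count is 16318 − 4 + 10 = 16324 varves.
A: 6279.4 mm over 16324 years gives 6279.4 / 16324 ≈ 0.385 mm/yr.
For B, 0.385 mm/year × 21298 years = 8199.7 mm.

8199.7 mm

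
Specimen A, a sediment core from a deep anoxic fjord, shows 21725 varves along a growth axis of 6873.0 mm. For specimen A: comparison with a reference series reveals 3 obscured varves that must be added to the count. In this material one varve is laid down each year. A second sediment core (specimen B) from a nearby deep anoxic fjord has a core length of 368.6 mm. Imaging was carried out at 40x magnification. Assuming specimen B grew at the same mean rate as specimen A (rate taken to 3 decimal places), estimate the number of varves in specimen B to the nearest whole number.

Specimen A: correcting the raw count gives 21725 + 3 = 21728 true varves.
A: Extension rate ≈ 6873.0 / 21728 = 0.316 mm/yr.
For B, 368.6 / 0.316 = 1166.46 years ≈ 1166 varves.

1166 varves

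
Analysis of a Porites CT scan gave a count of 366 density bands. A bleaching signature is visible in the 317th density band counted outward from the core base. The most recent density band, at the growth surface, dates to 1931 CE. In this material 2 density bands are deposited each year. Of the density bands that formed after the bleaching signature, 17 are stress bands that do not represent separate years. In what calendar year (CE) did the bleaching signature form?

1915 CE

366 − 317 = 49 density bands lie beyond the bleaching signature toward the growth surface.
Removing the 17 false density bands leaves 49 − 17 = 32 true density bands beyond the bleaching signature.
With 2 density bands per year, 32 / 2 = 16 years.
The density band at the growth surface is 1931 CE, so the bleaching signature dates to 1931 − 16 = 1915 CE.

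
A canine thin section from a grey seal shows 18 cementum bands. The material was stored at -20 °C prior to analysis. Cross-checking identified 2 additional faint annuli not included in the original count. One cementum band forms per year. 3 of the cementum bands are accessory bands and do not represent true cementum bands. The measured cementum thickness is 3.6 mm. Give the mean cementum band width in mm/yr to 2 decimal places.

Adjusted count: 18 − 3 + 2 = 17 cementum bands.
Extension rate ≈ 3.6 / 17 = 0.21 mm/yr.

0.21 mm/yr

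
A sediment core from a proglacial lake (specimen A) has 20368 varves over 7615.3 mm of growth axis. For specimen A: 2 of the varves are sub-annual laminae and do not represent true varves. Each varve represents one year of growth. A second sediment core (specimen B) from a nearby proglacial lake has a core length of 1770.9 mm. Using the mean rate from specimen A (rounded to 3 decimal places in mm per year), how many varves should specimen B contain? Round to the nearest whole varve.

4735 varves

Specimen A: correcting the raw count gives 20368 − 2 = 20366 true varves.
A: 7615.3 mm over 20366 years gives 7615.3 / 20366 ≈ 0.374 mm/year.
Specimen B: 1770.9 mm / 0.374 mm per year = 4735.03 years ≈ 4735 varves.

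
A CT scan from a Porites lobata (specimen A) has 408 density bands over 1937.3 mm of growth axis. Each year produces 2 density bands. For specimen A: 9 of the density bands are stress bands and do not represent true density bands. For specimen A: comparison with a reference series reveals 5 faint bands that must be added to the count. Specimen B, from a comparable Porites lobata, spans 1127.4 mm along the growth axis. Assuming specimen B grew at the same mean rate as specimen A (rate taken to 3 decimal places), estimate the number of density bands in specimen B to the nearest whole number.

235 density bands

Specimen A: correcting the raw count gives 408 − 9 + 5 = 404 true density bands.
Specimen A: 404 density bands at 2 per year is 404 / 2 = 202 years.
A: Extension rate ≈ 1937.3 / 202 = 9.591 mm/year.
B spans 1127.4 / 9.591 = 117.55 years; at 2 density bands per year that is 117.55 × 2 ≈ 235 density bands.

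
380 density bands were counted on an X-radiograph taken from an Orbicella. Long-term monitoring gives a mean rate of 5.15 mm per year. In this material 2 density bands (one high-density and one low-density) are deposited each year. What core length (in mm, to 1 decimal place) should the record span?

With 2 density bands per year, 380 / 2 = 190 years.
190 years at 5.15 mm/year gives 5.15 × 190 = 978.5 mm.

978.5 mm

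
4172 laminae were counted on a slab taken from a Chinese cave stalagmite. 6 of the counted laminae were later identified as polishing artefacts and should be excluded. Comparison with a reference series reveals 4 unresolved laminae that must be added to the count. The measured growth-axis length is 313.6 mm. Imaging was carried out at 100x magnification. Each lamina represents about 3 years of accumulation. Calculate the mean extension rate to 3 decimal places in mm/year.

0.025 mm/year

After corrections the count is 4172 − 6 + 4 = 4170 laminae.
At 3 years per lamina, 4170 × 3 = 12510 years.
Extension rate ≈ 313.6 / 12510 = 0.025 mm/year.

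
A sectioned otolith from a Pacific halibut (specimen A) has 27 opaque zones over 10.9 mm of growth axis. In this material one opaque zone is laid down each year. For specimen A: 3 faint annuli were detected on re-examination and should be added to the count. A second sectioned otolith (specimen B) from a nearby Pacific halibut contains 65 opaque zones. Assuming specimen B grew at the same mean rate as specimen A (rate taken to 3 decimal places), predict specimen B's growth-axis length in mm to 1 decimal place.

Specimen A: correcting the raw count gives 27 + 3 = 30 true opaque zones.
A: Mean rate = 10.9 mm / 30 years ≈ 0.363 mm/year.
Length of B = 0.363 × 65 = 23.6 mm.

23.6 mm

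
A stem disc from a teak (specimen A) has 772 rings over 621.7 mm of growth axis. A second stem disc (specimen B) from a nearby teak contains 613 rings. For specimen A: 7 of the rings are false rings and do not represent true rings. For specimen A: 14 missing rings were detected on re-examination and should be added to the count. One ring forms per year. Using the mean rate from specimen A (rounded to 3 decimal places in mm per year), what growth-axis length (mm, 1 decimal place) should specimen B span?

Specimen A: adjusted count: 772 − 7 + 14 = 779 rings.
A: Mean rate = 621.7 mm / 779 years ≈ 0.798 mm/yr.
For B, 0.798 mm/year × 613 years = 489.2 mm.

489.2 mm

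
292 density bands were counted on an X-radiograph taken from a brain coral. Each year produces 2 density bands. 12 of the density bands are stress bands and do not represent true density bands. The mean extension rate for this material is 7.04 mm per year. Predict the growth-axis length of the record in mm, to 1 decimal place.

Correcting the raw count gives 292 − 12 = 280 true density bands.
280 density bands at 2 per year is 280 / 2 = 140 years.
Predicted length = 7.04 mm/year × 140 years = 985.6 mm.

985.6 mm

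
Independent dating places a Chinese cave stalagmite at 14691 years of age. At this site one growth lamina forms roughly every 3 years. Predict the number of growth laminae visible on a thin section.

One growth lamina every 3 years means 14691 / 3 = 4897 growth laminae.
So 4897 growth laminae should be present.

4897 growth laminae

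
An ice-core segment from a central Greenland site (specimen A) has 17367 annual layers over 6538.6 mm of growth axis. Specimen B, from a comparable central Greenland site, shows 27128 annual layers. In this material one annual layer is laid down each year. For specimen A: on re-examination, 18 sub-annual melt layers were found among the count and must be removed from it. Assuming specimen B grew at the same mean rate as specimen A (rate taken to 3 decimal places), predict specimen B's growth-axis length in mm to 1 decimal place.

Specimen A: true annual layer count = 17367 − 18 = 17349.
A: 6538.6 mm over 17349 years gives 6538.6 / 17349 ≈ 0.377 mm/yr.
B's length ≈ 0.377 × 27128 = 10227.3 mm.

10227.3 mm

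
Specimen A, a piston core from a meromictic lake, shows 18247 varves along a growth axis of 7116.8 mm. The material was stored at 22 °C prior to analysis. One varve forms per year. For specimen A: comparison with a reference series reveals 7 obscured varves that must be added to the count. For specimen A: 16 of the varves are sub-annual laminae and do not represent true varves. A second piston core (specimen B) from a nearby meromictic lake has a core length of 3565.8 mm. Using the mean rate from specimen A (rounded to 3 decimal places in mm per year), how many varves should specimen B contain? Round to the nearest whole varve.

Specimen A: correcting the raw count gives 18247 − 16 + 7 = 18238 true varves.
A: Extension rate ≈ 7116.8 / 18238 = 0.390 mm per year.
For B, 3565.8 / 0.390 = 9143.08 years ≈ 9143 varves.

9143 varves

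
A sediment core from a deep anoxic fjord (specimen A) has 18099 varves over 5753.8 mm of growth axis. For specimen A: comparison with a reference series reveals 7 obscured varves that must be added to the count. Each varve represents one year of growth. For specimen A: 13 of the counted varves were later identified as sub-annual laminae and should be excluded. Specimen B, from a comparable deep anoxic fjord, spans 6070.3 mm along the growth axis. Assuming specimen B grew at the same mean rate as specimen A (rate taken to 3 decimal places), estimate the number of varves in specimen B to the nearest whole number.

Specimen A: correcting the raw count gives 18099 − 13 + 7 = 18093 true varves.
A: 5753.8 mm over 18093 years gives 5753.8 / 18093 ≈ 0.318 mm/yr.
For B, 6070.3 / 0.318 = 19088.99 years ≈ 19089 varves.

19089 varves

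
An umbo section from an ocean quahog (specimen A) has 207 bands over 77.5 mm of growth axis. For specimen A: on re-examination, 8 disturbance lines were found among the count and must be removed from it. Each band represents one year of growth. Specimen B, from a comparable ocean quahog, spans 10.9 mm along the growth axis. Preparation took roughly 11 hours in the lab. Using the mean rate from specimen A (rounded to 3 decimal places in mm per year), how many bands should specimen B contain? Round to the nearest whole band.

28 bands

Specimen A: after corrections the count is 207 − 8 = 199 bands.
A: Mean rate = 77.5 mm / 199 years ≈ 0.389 mm/year.
For B, 10.9 / 0.389 = 28.02 years ≈ 28 bands.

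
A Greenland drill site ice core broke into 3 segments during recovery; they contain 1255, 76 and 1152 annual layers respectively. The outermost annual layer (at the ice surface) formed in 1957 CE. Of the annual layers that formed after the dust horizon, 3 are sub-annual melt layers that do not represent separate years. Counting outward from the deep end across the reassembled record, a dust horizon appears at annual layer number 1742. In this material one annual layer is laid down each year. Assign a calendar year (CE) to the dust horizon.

1219 CE

Total annual layers = 1255 + 76 + 1152 = 2483.
2483 − 1742 = 741 annual layers lie beyond the dust horizon toward the ice surface.
741 − 3 false = 738 true annual layers after the dust horizon.
1957 − 738 = 1219 CE.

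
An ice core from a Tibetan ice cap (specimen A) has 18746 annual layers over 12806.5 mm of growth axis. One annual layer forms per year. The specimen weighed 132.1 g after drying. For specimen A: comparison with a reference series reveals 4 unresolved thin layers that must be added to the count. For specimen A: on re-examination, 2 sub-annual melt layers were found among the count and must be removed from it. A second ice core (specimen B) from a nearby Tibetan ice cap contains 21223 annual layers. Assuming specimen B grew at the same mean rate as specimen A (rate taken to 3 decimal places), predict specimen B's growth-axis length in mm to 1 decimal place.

14495.3 mm

Specimen A: true annual layer count = 18746 − 2 + 4 = 18748.
A: Mean rate = 12806.5 mm / 18748 years ≈ 0.683 mm/year.
For B, 0.683 mm/year × 21223 years = 14495.3 mm.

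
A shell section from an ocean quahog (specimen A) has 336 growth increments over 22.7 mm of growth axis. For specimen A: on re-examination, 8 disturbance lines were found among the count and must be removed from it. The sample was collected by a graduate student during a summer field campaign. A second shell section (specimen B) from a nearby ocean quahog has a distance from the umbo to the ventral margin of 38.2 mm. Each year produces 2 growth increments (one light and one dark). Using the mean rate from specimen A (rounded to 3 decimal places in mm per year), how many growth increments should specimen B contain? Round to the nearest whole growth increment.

554 growth increments

Specimen A: adjusted count: 336 − 8 = 328 growth increments.
Specimen A: dividing by 2 growth increments per year: 328 / 2 = 164 years.
A: 22.7 mm over 164 years gives 22.7 / 164 ≈ 0.138 mm per year.
Specimen B: 38.2 mm / 0.138 mm per year = 276.81 years; at 2 growth increments per year that is 276.81 × 2 ≈ 554 growth increments.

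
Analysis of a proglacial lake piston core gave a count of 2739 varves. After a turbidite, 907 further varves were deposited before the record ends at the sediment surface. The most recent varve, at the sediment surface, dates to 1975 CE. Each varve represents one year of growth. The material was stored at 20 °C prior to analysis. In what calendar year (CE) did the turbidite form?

907 varves formed after the turbidite.
1975 − 907 = 1068 CE.

1068 CE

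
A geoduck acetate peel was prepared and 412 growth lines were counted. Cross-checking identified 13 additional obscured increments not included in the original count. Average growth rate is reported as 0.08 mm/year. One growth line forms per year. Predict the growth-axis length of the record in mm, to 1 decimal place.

Adjusted count: 412 + 13 = 425 growth lines.
Predicted length = 0.08 mm/year × 425 years = 34.0 mm.

34.0 mm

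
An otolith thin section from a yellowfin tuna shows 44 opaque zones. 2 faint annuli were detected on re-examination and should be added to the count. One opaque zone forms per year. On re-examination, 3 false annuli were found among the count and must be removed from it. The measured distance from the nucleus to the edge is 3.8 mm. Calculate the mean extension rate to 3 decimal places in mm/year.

0.088 mm/year

Correcting the raw count gives 44 − 3 + 2 = 43 true opaque zones.
3.8 mm over 43 years gives 3.8 / 43 ≈ 0.088 mm/year.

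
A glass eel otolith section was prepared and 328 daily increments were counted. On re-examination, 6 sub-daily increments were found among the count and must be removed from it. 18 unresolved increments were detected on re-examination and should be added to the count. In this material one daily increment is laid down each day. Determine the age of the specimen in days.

Correcting the raw count gives 328 − 6 + 18 = 340 true daily increments.
At one daily increment per day, that is 340 days.

340 d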